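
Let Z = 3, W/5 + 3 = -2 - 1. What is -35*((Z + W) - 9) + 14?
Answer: 1274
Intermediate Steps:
W = -30 (W = -15 + 5*(-2 - 1) = -15 + 5*(-3) = -15 - 15 = -30)
-35*((Z + W) - 9) + 14 = -35*((3 - 30) - 9) + 14 = -35*(-27 - 9) + 14 = -35*(-36) + 14 = 1260 + 14 = 1274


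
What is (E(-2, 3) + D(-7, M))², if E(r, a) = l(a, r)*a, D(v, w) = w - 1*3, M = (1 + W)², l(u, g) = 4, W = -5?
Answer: 625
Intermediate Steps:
M = 16 (M = (1 - 5)² = (-4)² = 16)
D(v, w) = -3 + w (D(v, w) = w - 3 = -3 + w)
E(r, a) = 4*a
(E(-2, 3) + D(-7, M))² = (4*3 + (-3 + 16))² = (12 + 13)² = 25² = 625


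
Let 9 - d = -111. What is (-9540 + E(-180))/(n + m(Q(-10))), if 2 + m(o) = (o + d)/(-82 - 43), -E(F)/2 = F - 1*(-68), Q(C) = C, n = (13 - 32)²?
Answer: -232900/8953 ≈ -26.014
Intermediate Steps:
n = 361 (n = (-19)² = 361)
E(F) = -136 - 2*F (E(F) = -2*(F - 1*(-68)) = -2*(F + 68) = -2*(68 + F) = -136 - 2*F)
d = 120 (d = 9 - 1*(-111) = 9 + 111 = 120)
m(o) = -74/25 - o/125 (m(o) = -2 + (o + 120)/(-82 - 43) = -2 + (120 + o)/(-125) = -2 + (120 + o)*(-1/125) = -2 + (-24/25 - o/125) = -74/25 - o/125)
(-9540 + E(-180))/(n + m(Q(-10))) = (-9540 + (-136 - 2*(-180)))/(361 + (-74/25 - 1/125*(-10))) = (-9540 + (-136 + 360))/(361 + (-74/25 + 2/25)) = (-9540 + 224)/(361 - 72/25) = -9316/8953/25 = -9316*25/8953 = -232900/8953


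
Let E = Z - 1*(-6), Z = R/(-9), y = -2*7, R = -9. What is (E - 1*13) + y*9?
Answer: -132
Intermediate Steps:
y = -14
Z = 1 (Z = -9/(-9) = -9*(-1/9) = 1)
E = 7 (E = 1 - 1*(-6) = 1 + 6 = 7)
(E - 1*13) + y*9 = (7 - 1*13) - 14*9 = (7 - 13) - 126 = -6 - 126 = -132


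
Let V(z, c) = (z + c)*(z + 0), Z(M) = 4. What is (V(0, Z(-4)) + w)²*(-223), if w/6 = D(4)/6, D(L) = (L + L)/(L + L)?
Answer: -223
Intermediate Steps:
D(L) = 1 (D(L) = (2*L)/((2*L)) = (2*L)*(1/(2*L)) = 1)
w = 1 (w = 6*(1/6) = 6*(1*(⅙)) = 6*(⅙) = 1)
V(z, c) = z*(c + z) (V(z, c) = (c + z)*z = z*(c + z))
(V(0, Z(-4)) + w)²*(-223) = (0*(4 + 0) + 1)²*(-223) = (0*4 + 1)²*(-223) = (0 + 1)²*(-223) = 1²*(-223) = 1*(-223) = -223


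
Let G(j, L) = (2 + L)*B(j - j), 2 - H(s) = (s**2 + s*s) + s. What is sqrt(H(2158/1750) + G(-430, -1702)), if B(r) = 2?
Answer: 23*I*sqrt(4924133)/875 ≈ 58.329*I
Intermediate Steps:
H(s) = 2 - s - 2*s**2 (H(s) = 2 - ((s**2 + s*s) + s) = 2 - ((s**2 + s**2) + s) = 2 - (2*s**2 + s) = 2 - (s + 2*s**2) = 2 + (-s - 2*s**2) = 2 - s - 2*s**2)
G(j, L) = 4 + 2*L (G(j, L) = (2 + L)*2 = 4 + 2*L)
sqrt(H(2158/1750) + G(-430, -1702)) = sqrt((2 - 2158/1750 - 2*(2158/1750)**2) + (4 + 2*(-1702))) = sqrt((2 - 2158/1750 - 2*(2158*(1/1750))**2) + (4 - 3404)) = sqrt((2 - 1*1079/875 - 2*(1079/875)**2) - 3400) = sqrt((2 - 1079/875 - 2*1164241/765625) - 3400) = sqrt((2 - 1079/875 - 2328482/765625) - 3400) = sqrt(-1741357/765625 - 3400) = sqrt(-2604866357/765625) = 23*I*sqrt(4924133)/875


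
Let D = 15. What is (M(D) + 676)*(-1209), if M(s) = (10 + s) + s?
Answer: -865644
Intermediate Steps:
M(s) = 10 + 2*s
(M(D) + 676)*(-1209) = ((10 + 2*15) + 676)*(-1209) = ((10 + 30) + 676)*(-1209) = (40 + 676)*(-1209) = 716*(-1209) = -865644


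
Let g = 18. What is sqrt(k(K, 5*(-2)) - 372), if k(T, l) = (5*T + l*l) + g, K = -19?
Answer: I*sqrt(349) ≈ 18.682*I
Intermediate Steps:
k(T, l) = 18 + l**2 + 5*T (k(T, l) = (5*T + l*l) + 18 = (5*T + l**2) + 18 = (l**2 + 5*T) + 18 = 18 + l**2 + 5*T)
sqrt(k(K, 5*(-2)) - 372) = sqrt((18 + (5*(-2))**2 + 5*(-19)) - 372) = sqrt((18 + (-10)**2 - 95) - 372) = sqrt((18 + 100 - 95) - 372) = sqrt(23 - 372) = sqrt(-349) = I*sqrt(349)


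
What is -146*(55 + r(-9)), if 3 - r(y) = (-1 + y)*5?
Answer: -15768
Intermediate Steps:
r(y) = 8 - 5*y (r(y) = 3 - (-1 + y)*5 = 3 - (-5 + 5*y) = 3 + (5 - 5*y) = 8 - 5*y)
-146*(55 + r(-9)) = -146*(55 + (8 - 5*(-9))) = -146*(55 + (8 + 45)) = -146*(55 + 53) = -146*108 = -15768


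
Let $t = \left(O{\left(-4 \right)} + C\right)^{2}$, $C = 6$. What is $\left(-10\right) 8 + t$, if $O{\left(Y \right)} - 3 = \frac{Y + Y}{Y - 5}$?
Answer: $\frac{1441}{81} \approx 17.79$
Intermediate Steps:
$O{\left(Y \right)} = 3 + \frac{2 Y}{-5 + Y}$ ($O{\left(Y \right)} = 3 + \frac{Y + Y}{Y - 5} = 3 + \frac{2 Y}{-5 + Y}$)
$t = \frac{7921}{81}$ ($t = \left(\frac{5 \left(-3 - 4\right)}{-5 - 4} + 6\right)^{2} = \left(5 \frac{1}{-9} \left(-7\right) + 6\right)^{2} = \left(5 \left(- \frac{1}{9}\right) \left(-7\right) + 6\right)^{2} = \left(\frac{35}{9} + 6\right)^{2} = \left(\frac{89}{9}\right)^{2} = \frac{7921}{81} \approx 97.79$)
$\left(-10\right) 8 + t = \left(-10\right) 8 + \frac{7921}{81} = -80 + \frac{7921}{81} = \frac{1441}{81}$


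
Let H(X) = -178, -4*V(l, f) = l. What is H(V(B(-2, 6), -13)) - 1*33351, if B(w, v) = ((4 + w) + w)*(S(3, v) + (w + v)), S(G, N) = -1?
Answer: -33529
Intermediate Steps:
B(w, v) = (4 + 2*w)*(-1 + v + w) (B(w, v) = ((4 + w) + w)*(-1 + (w + v)) = (4 + 2*w)*(-1 + (v + w)) = (4 + 2*w)*(-1 + v + w))
V(l, f) = -l/4
H(V(B(-2, 6), -13)) - 1*33351 = -178 - 1*33351 = -178 - 33351 = -33529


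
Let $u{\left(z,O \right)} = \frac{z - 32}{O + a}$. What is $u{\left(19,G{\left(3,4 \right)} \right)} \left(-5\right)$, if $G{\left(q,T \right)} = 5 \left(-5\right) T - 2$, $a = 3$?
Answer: $- \frac{65}{99} \approx -0.65657$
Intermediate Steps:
$G{\left(q,T \right)} = -2 - 25 T$ ($G{\left(q,T \right)} = - 25 T - 2 = -2 - 25 T$)
$u{\left(z,O \right)} = \frac{-32 + z}{3 + O}$ ($u{\left(z,O \right)} = \frac{z - 32}{O + 3} = \frac{-32 + z}{3 + O}$)
$u{\left(19,G{\left(3,4 \right)} \right)} \left(-5\right) = \frac{-32 + 19}{3 - 102} \left(-5\right) = \frac{1}{3 - 102} \left(-13\right) \left(-5\right) = \frac{1}{-99} \left(-13\right) \left(-5\right) = \left(- \frac{1}{99}\right) \left(-13\right) \left(-5\right) = \frac{13}{99} \left(-5\right) = - \frac{65}{99}$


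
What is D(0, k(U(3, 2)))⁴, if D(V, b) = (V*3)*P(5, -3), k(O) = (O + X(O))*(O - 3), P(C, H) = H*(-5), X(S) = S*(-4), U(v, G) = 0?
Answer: 0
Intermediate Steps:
X(S) = -4*S
P(C, H) = -5*H
k(O) = -3*O*(-3 + O) (k(O) = (O - 4*O)*(O - 3) = (-3*O)*(-3 + O) = -3*O*(-3 + O))
D(V, b) = 45*V (D(V, b) = (V*3)*(-5*(-3)) = (3*V)*15 = 45*V)
D(0, k(U(3, 2)))⁴ = (45*0)⁴ = 0⁴ = 0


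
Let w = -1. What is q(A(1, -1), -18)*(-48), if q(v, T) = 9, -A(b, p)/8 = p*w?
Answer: -432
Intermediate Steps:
A(b, p) = 8*p (A(b, p) = -8*p*(-1) = -(-8)*p = 8*p)
q(A(1, -1), -18)*(-48) = 9*(-48) = -432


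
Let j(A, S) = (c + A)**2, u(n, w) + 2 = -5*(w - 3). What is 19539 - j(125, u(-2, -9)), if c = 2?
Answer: 3410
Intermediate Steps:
u(n, w) = 13 - 5*w (u(n, w) = -2 - 5*(w - 3) = -2 - 5*(-3 + w) = -2 + (15 - 5*w) = 13 - 5*w)
j(A, S) = (2 + A)**2
19539 - j(125, u(-2, -9)) = 19539 - (2 + 125)**2 = 19539 - 1*127**2 = 19539 - 1*16129 = 19539 - 16129 = 3410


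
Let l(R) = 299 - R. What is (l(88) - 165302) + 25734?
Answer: -139357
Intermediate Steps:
(l(88) - 165302) + 25734 = ((299 - 1*88) - 165302) + 25734 = ((299 - 88) - 165302) + 25734 = (211 - 165302) + 25734 = -165091 + 25734 = -139357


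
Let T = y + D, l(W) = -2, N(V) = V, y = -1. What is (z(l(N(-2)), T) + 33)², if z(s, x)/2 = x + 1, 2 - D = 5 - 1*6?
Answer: 1521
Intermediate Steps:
D = 3 (D = 2 - (5 - 1*6) = 2 - (5 - 6) = 2 - 1*(-1) = 2 + 1 = 3)
T = 2 (T = -1 + 3 = 2)
z(s, x) = 2 + 2*x (z(s, x) = 2*(x + 1) = 2*(1 + x) = 2 + 2*x)
(z(l(N(-2)), T) + 33)² = ((2 + 2*2) + 33)² = ((2 + 4) + 33)² = (6 + 33)² = 39² = 1521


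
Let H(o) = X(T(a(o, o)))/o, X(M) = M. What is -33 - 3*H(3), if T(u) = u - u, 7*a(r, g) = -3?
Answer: -33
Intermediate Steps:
a(r, g) = -3/7 (a(r, g) = (1/7)*(-3) = -3/7)
T(u) = 0
H(o) = 0 (H(o) = 0/o = 0)
-33 - 3*H(3) = -33 - 3*0 = -33 + 0 = -33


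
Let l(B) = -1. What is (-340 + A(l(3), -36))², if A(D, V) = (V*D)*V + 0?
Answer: 2676496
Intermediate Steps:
A(D, V) = D*V² (A(D, V) = (D*V)*V + 0 = D*V² + 0 = D*V²)
(-340 + A(l(3), -36))² = (-340 - 1*(-36)²)² = (-340 - 1*1296)² = (-340 - 1296)² = (-1636)² = 2676496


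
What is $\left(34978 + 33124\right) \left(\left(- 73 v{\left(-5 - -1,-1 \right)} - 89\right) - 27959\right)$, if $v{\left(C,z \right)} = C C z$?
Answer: $-1830581760$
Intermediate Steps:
$v{\left(C,z \right)} = z C^{2}$ ($v{\left(C,z \right)} = C^{2} z = z C^{2}$)
$\left(34978 + 33124\right) \left(\left(- 73 v{\left(-5 - -1,-1 \right)} - 89\right) - 27959\right) = \left(34978 + 33124\right) \left(\left(- 73 \left(- \left(-5 - -1\right)^{2}\right) - 89\right) - 27959\right) = 68102 \left(\left(- 73 \left(- \left(-5 + 1\right)^{2}\right) - 89\right) - 27959\right) = 68102 \left(\left(- 73 \left(- \left(-4\right)^{2}\right) - 89\right) - 27959\right) = 68102 \left(\left(- 73 \left(\left(-1\right) 16\right) - 89\right) - 27959\right) = 68102 \left(\left(\left(-73\right) \left(-16\right) - 89\right) - 27959\right) = 68102 \left(\left(1168 - 89\right) - 27959\right) = 68102 \left(1079 - 27959\right) = 68102 \left(-26880\right) = -1830581760$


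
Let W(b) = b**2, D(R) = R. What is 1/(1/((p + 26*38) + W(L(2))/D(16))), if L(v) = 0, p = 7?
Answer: 995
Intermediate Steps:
1/(1/((p + 26*38) + W(L(2))/D(16))) = 1/(1/((7 + 26*38) + 0**2/16)) = 1/(1/((7 + 988) + (1/16)*0)) = 1/(1/(995 + 0)) = 1/(1/995) = 995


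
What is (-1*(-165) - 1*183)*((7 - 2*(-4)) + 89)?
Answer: -1872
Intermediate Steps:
(-1*(-165) - 1*183)*((7 - 2*(-4)) + 89) = (165 - 183)*((7 + 8) + 89) = -18*(15 + 89) = -18*104 = -1872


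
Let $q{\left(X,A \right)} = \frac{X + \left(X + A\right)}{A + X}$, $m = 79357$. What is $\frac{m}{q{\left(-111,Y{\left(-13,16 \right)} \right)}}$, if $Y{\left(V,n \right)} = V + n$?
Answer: $\frac{2856852}{73} \approx 39135.0$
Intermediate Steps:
$q{\left(X,A \right)} = \frac{A + 2 X}{A + X}$ ($q{\left(X,A \right)} = \frac{X + \left(A + X\right)}{A + X} = \frac{A + 2 X}{A + X}$)
$\frac{m}{q{\left(-111,Y{\left(-13,16 \right)} \right)}} = \frac{79357}{\frac{1}{\left(-13 + 16\right) - 111} \left(\left(-13 + 16\right) + 2 \left(-111\right)\right)} = \frac{79357}{\frac{1}{3 - 111} \left(3 - 222\right)} = \frac{79357}{\frac{1}{-108} \left(-219\right)} = \frac{79357}{\left(- \frac{1}{108}\right) \left(-219\right)} = \frac{79357}{\frac{73}{36}} = 79357 \cdot \frac{36}{73} = \frac{2856852}{73}$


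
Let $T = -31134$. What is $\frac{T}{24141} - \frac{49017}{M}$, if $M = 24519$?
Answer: $- \frac{216299327}{65768131} \approx -3.2888$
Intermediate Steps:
$\frac{T}{24141} - \frac{49017}{M} = - \frac{31134}{24141} - \frac{49017}{24519} = \left(-31134\right) \frac{1}{24141} - \frac{16339}{8173} = - \frac{10378}{8047} - \frac{16339}{8173} = - \frac{216299327}{65768131}$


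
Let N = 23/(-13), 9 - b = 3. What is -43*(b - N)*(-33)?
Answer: 143319/13 ≈ 11025.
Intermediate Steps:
b = 6 (b = 9 - 1*3 = 9 - 3 = 6)
N = -23/13 (N = 23*(-1/13) = -23/13 ≈ -1.7692)
-43*(b - N)*(-33) = -43*(6 - 1*(-23/13))*(-33) = -43*(6 + 23/13)*(-33) = -43*101/13*(-33) = -4343/13*(-33) = 143319/13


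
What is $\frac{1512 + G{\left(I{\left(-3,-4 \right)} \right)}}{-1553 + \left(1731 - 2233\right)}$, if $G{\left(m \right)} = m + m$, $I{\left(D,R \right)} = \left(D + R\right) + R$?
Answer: $- \frac{298}{411} \approx -0.72506$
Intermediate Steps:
$I{\left(D,R \right)} = D + 2 R$
$G{\left(m \right)} = 2 m$
$\frac{1512 + G{\left(I{\left(-3,-4 \right)} \right)}}{-1553 + \left(1731 - 2233\right)} = \frac{1512 + 2 \left(-3 + 2 \left(-4\right)\right)}{-1553 + \left(1731 - 2233\right)} = \frac{1512 + 2 \left(-3 - 8\right)}{-1553 + \left(1731 - 2233\right)} = \frac{1512 + 2 \left(-11\right)}{-1553 - 502} = \frac{1512 - 22}{-2055} = 1490 \left(- \frac{1}{2055}\right) = - \frac{298}{411}$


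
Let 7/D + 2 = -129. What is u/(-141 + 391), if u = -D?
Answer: 7/32750 ≈ 0.00021374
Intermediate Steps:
D = -7/131 (D = 7/(-2 - 129) = 7/(-131) = 7*(-1/131) = -7/131 ≈ -0.053435)
u = 7/131 (u = -1*(-7/131) = 7/131 ≈ 0.053435)
u/(-141 + 391) = 7/(131*(-141 + 391)) = (7/131)/250 = (7/131)*(1/250) = 7/32750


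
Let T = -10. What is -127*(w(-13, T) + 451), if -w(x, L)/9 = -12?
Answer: -70993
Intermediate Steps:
w(x, L) = 108 (w(x, L) = -9*(-12) = 108)
-127*(w(-13, T) + 451) = -127*(108 + 451) = -127*559 = -70993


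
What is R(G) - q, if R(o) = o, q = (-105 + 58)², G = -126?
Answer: -2335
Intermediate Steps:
q = 2209 (q = (-47)² = 2209)
R(G) - q = -126 - 1*2209 = -126 - 2209 = -2335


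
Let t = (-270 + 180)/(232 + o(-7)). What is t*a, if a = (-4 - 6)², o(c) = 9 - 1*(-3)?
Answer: -2250/61 ≈ -36.885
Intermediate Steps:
o(c) = 12 (o(c) = 9 + 3 = 12)
t = -45/122 (t = (-270 + 180)/(232 + 12) = -90/244 = -90*1/244 = -45/122 ≈ -0.36885)
a = 100 (a = (-10)² = 100)
t*a = -45/122*100 = -2250/61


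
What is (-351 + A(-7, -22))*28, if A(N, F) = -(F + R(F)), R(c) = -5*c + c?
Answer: -11676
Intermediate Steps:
R(c) = -4*c
A(N, F) = 3*F (A(N, F) = -(F - 4*F) = -(-3)*F = 3*F)
(-351 + A(-7, -22))*28 = (-351 + 3*(-22))*28 = (-351 - 66)*28 = -417*28 = -11676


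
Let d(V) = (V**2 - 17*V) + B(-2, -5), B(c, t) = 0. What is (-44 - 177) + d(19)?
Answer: -183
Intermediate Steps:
d(V) = V**2 - 17*V (d(V) = (V**2 - 17*V) + 0 = V**2 - 17*V)
(-44 - 177) + d(19) = (-44 - 177) + 19*(-17 + 19) = -221 + 19*2 = -221 + 38 = -183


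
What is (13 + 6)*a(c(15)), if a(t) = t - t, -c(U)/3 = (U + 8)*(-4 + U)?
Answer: 0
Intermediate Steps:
c(U) = -3*(-4 + U)*(8 + U) (c(U) = -3*(U + 8)*(-4 + U) = -3*(8 + U)*(-4 + U) = -3*(-4 + U)*(8 + U))
a(t) = 0
(13 + 6)*a(c(15)) = (13 + 6)*0 = 19*0 = 0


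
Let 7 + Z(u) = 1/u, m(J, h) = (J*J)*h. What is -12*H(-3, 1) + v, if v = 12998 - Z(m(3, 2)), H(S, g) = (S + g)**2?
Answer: 233225/18 ≈ 12957.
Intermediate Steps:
m(J, h) = h*J**2 (m(J, h) = J**2*h = h*J**2)
Z(u) = -7 + 1/u
v = 234089/18 (v = 12998 - (-7 + 1/(2*3**2)) = 12998 - (-7 + 1/(2*9)) = 12998 - (-7 + 1/18) = 12998 - 1*(-125/18) = 12998 + 125/18 = 234089/18 ≈ 13005.)
-12*H(-3, 1) + v = -12*(-3 + 1)**2 + 234089/18 = -12*(-2)**2 + 234089/18 = -12*4 + 234089/18 = -48 + 234089/18 = 233225/18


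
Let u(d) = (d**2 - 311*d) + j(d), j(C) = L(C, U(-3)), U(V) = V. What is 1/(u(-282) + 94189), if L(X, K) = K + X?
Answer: 1/261130 ≈ 3.8295e-6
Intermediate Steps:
j(C) = -3 + C
u(d) = -3 + d**2 - 310*d (u(d) = (d**2 - 311*d) + (-3 + d) = -3 + d**2 - 310*d)
1/(u(-282) + 94189) = 1/((-3 + (-282)**2 - 310*(-282)) + 94189) = 1/((-3 + 79524 + 87420) + 94189) = 1/(166941 + 94189) = 1/261130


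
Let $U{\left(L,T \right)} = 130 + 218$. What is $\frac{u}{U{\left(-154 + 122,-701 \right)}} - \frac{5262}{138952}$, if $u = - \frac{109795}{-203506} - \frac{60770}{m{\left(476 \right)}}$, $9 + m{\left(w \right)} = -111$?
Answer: $\frac{10472123625827}{7380444650832} \approx 1.4189$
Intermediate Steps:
$m{\left(w \right)} = -120$ ($m{\left(w \right)} = -9 - 111 = -120$)
$u = \frac{619011751}{1221036}$ ($u = - \frac{109795}{-203506} - \frac{60770}{-120} = \left(-109795\right) \left(- \frac{1}{203506}\right) - - \frac{6077}{12} = \frac{109795}{203506} + \frac{6077}{12} = \frac{619011751}{1221036} \approx 506.96$)
$U{\left(L,T \right)} = 348$
$\frac{u}{U{\left(-154 + 122,-701 \right)}} - \frac{5262}{138952} = \frac{619011751}{1221036 \cdot 348} - \frac{5262}{138952} = \frac{619011751}{1221036} \cdot \frac{1}{348} - \frac{2631}{69476} = \frac{619011751}{424920528} - \frac{2631}{69476} = \frac{10472123625827}{7380444650832}$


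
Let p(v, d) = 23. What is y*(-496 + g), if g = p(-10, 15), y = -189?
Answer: 89397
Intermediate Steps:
g = 23
y*(-496 + g) = -189*(-496 + 23) = -189*(-473) = 89397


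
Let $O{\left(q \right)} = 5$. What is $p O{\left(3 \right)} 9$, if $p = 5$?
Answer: $225$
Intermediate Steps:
$p O{\left(3 \right)} 9 = 5 \cdot 5 \cdot 9 = 25 \cdot 9 = 225$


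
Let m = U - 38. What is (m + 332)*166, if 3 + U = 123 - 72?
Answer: 56772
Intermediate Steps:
U = 48 (U = -3 + (123 - 72) = -3 + 51 = 48)
m = 10 (m = 48 - 38 = 10)
(m + 332)*166 = (10 + 332)*166 = 342*166 = 56772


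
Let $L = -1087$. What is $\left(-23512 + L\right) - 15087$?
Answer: $-39686$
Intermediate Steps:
$\left(-23512 + L\right) - 15087 = \left(-23512 - 1087\right) - 15087 = -24599 - 15087 = -39686$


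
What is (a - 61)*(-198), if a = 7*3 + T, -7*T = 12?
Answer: 57816/7 ≈ 8259.4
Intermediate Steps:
T = -12/7 (T = -⅐*12 = -12/7 ≈ -1.7143)
a = 135/7 (a = 7*3 - 12/7 = 21 - 12/7 = 135/7 ≈ 19.286)
(a - 61)*(-198) = (135/7 - 61)*(-198) = -292/7*(-198) = 57816/7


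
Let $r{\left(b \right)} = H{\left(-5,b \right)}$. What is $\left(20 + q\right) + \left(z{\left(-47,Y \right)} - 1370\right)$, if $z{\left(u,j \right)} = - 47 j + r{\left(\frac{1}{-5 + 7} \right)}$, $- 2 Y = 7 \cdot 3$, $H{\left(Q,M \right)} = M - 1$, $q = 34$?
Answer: $-823$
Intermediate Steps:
$H{\left(Q,M \right)} = -1 + M$
$r{\left(b \right)} = -1 + b$
$Y = - \frac{21}{2}$ ($Y = - \frac{7 \cdot 3}{2} = \left(- \frac{1}{2}\right) 21 = - \frac{21}{2} \approx -10.5$)
$z{\left(u,j \right)} = - \frac{1}{2} - 47 j$ ($z{\left(u,j \right)} = - 47 j - \left(1 - \frac{1}{-5 + 7}\right) = - 47 j - \left(1 - \frac{1}{2}\right) = - 47 j + \left(-1 + \frac{1}{2}\right) = - 47 j - \frac{1}{2} = - \frac{1}{2} - 47 j$)
$\left(20 + q\right) + \left(z{\left(-47,Y \right)} - 1370\right) = \left(20 + 34\right) - 877 = 54 + \left(\left(- \frac{1}{2} + \frac{987}{2}\right) - 1370\right) = 54 + \left(493 - 1370\right) = 54 - 877 = -823$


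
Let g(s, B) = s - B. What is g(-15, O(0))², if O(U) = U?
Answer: 225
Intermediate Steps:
g(-15, O(0))² = (-15 - 1*0)² = (-15 + 0)² = (-15)² = 225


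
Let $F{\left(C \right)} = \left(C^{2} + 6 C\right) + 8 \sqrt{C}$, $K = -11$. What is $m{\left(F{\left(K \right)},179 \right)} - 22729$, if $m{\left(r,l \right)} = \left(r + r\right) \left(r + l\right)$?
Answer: $1603 + 4624 i \sqrt{11} \approx 1603.0 + 15336.0 i$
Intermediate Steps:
$F{\left(C \right)} = C^{2} + 6 C + 8 \sqrt{C}$
$m{\left(r,l \right)} = 2 r \left(l + r\right)$
$m{\left(F{\left(K \right)},179 \right)} - 22729 = 2 \left(\left(-11\right)^{2} + 6 \left(-11\right) + 8 \sqrt{-11}\right) \left(179 + \left(\left(-11\right)^{2} + 6 \left(-11\right) + 8 \sqrt{-11}\right)\right) - 22729 = 2 \left(121 - 66 + 8 i \sqrt{11}\right) \left(179 + \left(121 - 66 + 8 i \sqrt{11}\right)\right) - 22729 = 2 \left(55 + 8 i \sqrt{11}\right) \left(179 + \left(55 + 8 i \sqrt{11}\right)\right) - 22729 = 2 \left(55 + 8 i \sqrt{11}\right) \left(234 + 8 i \sqrt{11}\right) - 22729 = -22729 + 2 \left(55 + 8 i \sqrt{11}\right) \left(234 + 8 i \sqrt{11}\right)$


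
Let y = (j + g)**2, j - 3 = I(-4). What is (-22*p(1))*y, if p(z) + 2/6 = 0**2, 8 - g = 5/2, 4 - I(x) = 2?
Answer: 1617/2 ≈ 808.50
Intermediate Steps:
I(x) = 2 (I(x) = 4 - 1*2 = 4 - 2 = 2)
g = 11/2 (g = 8 - 5/2 = 11/2 ≈ 5.5000)
j = 5 (j = 3 + 2 = 5)
p(z) = -1/3 (p(z) = -1/3 + 0**2 = -1/3 + 0 = -1/3)
y = 441/4 (y = (5 + 11/2)**2 = (21/2)**2 = 441/4 ≈ 110.25)
(-22*p(1))*y = -22*(-1/3)*(441/4) = (22/3)*(441/4) = 1617/2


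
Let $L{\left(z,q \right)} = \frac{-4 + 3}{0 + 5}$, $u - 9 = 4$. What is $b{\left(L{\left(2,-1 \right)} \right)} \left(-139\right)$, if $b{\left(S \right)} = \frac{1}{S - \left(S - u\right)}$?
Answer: $- \frac{139}{13} \approx -10.692$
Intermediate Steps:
$u = 13$ ($u = 9 + 4 = 13$)
$L{\left(z,q \right)} = - \frac{1}{5}$
$b{\left(S \right)} = \frac{1}{13}$ ($b{\left(S \right)} = \frac{1}{S - \left(-13 + S\right)} = \frac{1}{13}$)
$b{\left(L{\left(2,-1 \right)} \right)} \left(-139\right) = \frac{1}{13} \left(-139\right) = - \frac{139}{13}$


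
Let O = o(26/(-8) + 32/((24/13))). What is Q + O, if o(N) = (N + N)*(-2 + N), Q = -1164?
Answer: -59303/72 ≈ -823.65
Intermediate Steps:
o(N) = 2*N*(-2 + N) (o(N) = (2*N)*(-2 + N) = 2*N*(-2 + N))
O = 24505/72 (O = 2*(26/(-8) + 32/((24/13)))*(-2 + (26/(-8) + 32/((24/13)))) = 2*(26*(-⅛) + 32/((24*(1/13))))*(-2 + (26*(-⅛) + 32/((24*(1/13))))) = 2*(-13/4 + 32/(24/13))*(-2 + (-13/4 + 32/(24/13))) = 2*(-13/4 + 32*(13/24))*(-2 + (-13/4 + 32*(13/24))) = 2*(-13/4 + 52/3)*(-2 + (-13/4 + 52/3)) = 2*(169/12)*(-2 + 169/12) = 2*(169/12)*(145/12) = 24505/72 ≈ 340.35)
Q + O = -1164 + 24505/72 = -59303/72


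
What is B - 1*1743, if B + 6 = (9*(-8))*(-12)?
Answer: -885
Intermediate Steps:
B = 858 (B = -6 + (9*(-8))*(-12) = -6 - 72*(-12) = -6 + 864 = 858)
B - 1*1743 = 858 - 1*1743 = 858 - 1743 = -885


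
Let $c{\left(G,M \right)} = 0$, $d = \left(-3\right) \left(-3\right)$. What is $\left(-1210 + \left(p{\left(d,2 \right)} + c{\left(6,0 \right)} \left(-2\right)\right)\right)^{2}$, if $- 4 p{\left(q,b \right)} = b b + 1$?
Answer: $\frac{23474025}{16} \approx 1.4671 \cdot 10^{6}$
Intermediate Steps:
$d = 9$
$p{\left(q,b \right)} = - \frac{1}{4} - \frac{b^{2}}{4}$ ($p{\left(q,b \right)} = - \frac{b b + 1}{4} = - \frac{b^{2} + 1}{4} = - \frac{1 + b^{2}}{4} = - \frac{1}{4} - \frac{b^{2}}{4}$)
$\left(-1210 + \left(p{\left(d,2 \right)} + c{\left(6,0 \right)} \left(-2\right)\right)\right)^{2} = \left(-1210 + \left(\left(- \frac{1}{4} - \frac{2^{2}}{4}\right) + 0 \left(-2\right)\right)\right)^{2} = \left(-1210 + \left(\left(- \frac{1}{4} - 1\right) + 0\right)\right)^{2} = \left(-1210 + \left(- \frac{5}{4} + 0\right)\right)^{2} = \left(-1210 - \frac{5}{4}\right)^{2} = \left(- \frac{4845}{4}\right)^{2} = \frac{23474025}{16}$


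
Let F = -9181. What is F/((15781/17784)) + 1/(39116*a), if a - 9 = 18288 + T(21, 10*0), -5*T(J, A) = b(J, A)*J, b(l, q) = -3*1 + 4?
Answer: -584149574953761991/56459775608544 ≈ -10346.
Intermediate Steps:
b(l, q) = 1 (b(l, q) = -3 + 4 = 1)
T(J, A) = -J/5
a = 91464/5 (a = 9 + (18288 - ⅕*21) = 9 + (18288 - 21/5) = 9 + 91419/5 = 91464/5 ≈ 18293.)
F/((15781/17784)) + 1/(39116*a) = -9181/(15781/17784) + 1/(39116*(91464/5)) = -9181/(15781*(1/17784)) + (1/39116)*(5/91464) = -9181/15781/17784 + 5/3577705824 = -9181*17784/15781 + 5/3577705824 = -163274904/15781 + 5/3577705824 = -584149574953761991/56459775608544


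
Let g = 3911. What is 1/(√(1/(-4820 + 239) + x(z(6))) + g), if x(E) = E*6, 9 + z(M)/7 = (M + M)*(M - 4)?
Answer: 17916291/70067728072 - 3*√1468988761/70067728072 ≈ 0.00025406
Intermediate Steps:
z(M) = -63 + 14*M*(-4 + M) (z(M) = -63 + 7*((M + M)*(M - 4)) = -63 + 7*((2*M)*(-4 + M)) = -63 + 7*(2*M*(-4 + M)) = -63 + 14*M*(-4 + M))
x(E) = 6*E
1/(√(1/(-4820 + 239) + x(z(6))) + g) = 1/(√(1/(-4820 + 239) + 6*(-63 - 56*6 + 14*6²)) + 3911) = 1/(√(1/(-4581) + 6*(-63 - 336 + 14*36)) + 3911) = 1/(√(-1/4581 + 6*(-63 - 336 + 504)) + 3911) = 1/(√(-1/4581 + 6*105) + 3911) = 1/(√(-1/4581 + 630) + 3911) = 1/(√(2886029/4581) + 3911) = 1/(√1468988761/1527 + 3911) = 1/(3911 + √1468988761/1527)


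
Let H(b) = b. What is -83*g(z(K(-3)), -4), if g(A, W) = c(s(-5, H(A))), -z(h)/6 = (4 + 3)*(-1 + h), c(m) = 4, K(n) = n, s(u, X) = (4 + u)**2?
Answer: -332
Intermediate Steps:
z(h) = 42 - 42*h (z(h) = -6*(4 + 3)*(-1 + h) = -42*(-1 + h) = -6*(-7 + 7*h) = 42 - 42*h)
g(A, W) = 4
-83*g(z(K(-3)), -4) = -83*4 = -332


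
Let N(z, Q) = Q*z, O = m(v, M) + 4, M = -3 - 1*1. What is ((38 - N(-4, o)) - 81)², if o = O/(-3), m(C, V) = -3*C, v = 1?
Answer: 17689/9 ≈ 1965.4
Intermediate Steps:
M = -4 (M = -3 - 1 = -4)
O = 1 (O = -3*1 + 4 = -3 + 4 = 1)
o = -⅓ (o = 1/(-3) = 1*(-⅓) = -⅓ ≈ -0.33333)
((38 - N(-4, o)) - 81)² = ((38 - (-1)*(-4)/3) - 81)² = ((38 - 1*4/3) - 81)² = ((38 - 4/3) - 81)² = (110/3 - 81)² = (-133/3)² = 17689/9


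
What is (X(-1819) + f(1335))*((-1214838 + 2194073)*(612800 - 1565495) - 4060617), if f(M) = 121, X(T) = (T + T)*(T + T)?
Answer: -12347301809444945430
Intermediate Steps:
X(T) = 4*T² (X(T) = (2*T)*(2*T) = 4*T²)
(X(-1819) + f(1335))*((-1214838 + 2194073)*(612800 - 1565495) - 4060617) = (4*(-1819)² + 121)*((-1214838 + 2194073)*(612800 - 1565495) - 4060617) = (4*3308761 + 121)*(979235*(-952695) - 4060617) = (13235044 + 121)*(-932912288325 - 4060617) = 13235165*(-932916348942) = -12347301809444945430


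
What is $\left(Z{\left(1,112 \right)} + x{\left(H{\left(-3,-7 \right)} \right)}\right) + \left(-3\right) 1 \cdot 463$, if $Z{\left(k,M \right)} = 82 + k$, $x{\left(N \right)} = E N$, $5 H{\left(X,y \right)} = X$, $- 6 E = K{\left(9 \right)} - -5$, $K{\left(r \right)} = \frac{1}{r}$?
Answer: $- \frac{58747}{45} \approx -1305.5$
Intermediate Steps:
$E = - \frac{23}{27}$ ($E = - \frac{\frac{1}{9} - -5}{6} = - \frac{\frac{1}{9} + 5}{6} = \left(- \frac{1}{6}\right) \frac{46}{9} = - \frac{23}{27} \approx -0.85185$)
$H{\left(X,y \right)} = \frac{X}{5}$
$x{\left(N \right)} = - \frac{23 N}{27}$
$\left(Z{\left(1,112 \right)} + x{\left(H{\left(-3,-7 \right)} \right)}\right) + \left(-3\right) 1 \cdot 463 = \left(\left(82 + 1\right) - \frac{23 \cdot \frac{1}{5} \left(-3\right)}{27}\right) + \left(-3\right) 1 \cdot 463 = \left(83 - - \frac{23}{45}\right) - 1389 = \left(83 + \frac{23}{45}\right) - 1389 = \frac{3758}{45} - 1389 = - \frac{58747}{45}$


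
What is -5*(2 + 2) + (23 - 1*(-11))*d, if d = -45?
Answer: -1550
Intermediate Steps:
-5*(2 + 2) + (23 - 1*(-11))*d = -5*(2 + 2) + (23 - 1*(-11))*(-45) = -5*4 + (23 + 11)*(-45) = -20 + 34*(-45) = -20 - 1530 = -1550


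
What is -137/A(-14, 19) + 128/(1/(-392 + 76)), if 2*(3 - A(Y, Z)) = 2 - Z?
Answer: -930578/23 ≈ -40460.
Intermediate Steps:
A(Y, Z) = 2 + Z/2 (A(Y, Z) = 3 - (2 - Z)/2 = 3 + (-1 + Z/2) = 2 + Z/2)
-137/A(-14, 19) + 128/(1/(-392 + 76)) = -137/(2 + (½)*19) + 128/(1/(-392 + 76)) = -137/(2 + 19/2) + 128/(1/(-316)) = -137/23/2 + 128/(-1/316) = -137*2/23 + 128*(-316) = -274/23 - 40448 = -930578/23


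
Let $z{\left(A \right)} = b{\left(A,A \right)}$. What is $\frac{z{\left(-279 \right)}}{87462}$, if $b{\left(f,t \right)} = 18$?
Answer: $\frac{1}{4859} \approx 0.0002058$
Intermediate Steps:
$z{\left(A \right)} = 18$
$\frac{z{\left(-279 \right)}}{87462} = \frac{18}{87462} = 18 \cdot \frac{1}{87462} = \frac{1}{4859}$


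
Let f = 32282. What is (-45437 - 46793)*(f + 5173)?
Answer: -3454474650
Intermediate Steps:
(-45437 - 46793)*(f + 5173) = (-45437 - 46793)*(32282 + 5173) = -92230*37455 = -3454474650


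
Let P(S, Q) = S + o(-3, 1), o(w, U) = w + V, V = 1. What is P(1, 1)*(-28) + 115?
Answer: 143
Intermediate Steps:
o(w, U) = 1 + w (o(w, U) = w + 1 = 1 + w)
P(S, Q) = -2 + S (P(S, Q) = S + (1 - 3) = S - 2 = -2 + S)
P(1, 1)*(-28) + 115 = (-2 + 1)*(-28) + 115 = -1*(-28) + 115 = 28 + 115 = 143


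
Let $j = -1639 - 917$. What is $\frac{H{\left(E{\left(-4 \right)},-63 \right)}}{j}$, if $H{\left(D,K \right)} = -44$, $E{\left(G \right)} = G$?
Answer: $\frac{11}{639} \approx 0.017214$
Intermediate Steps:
$j = -2556$
$\frac{H{\left(E{\left(-4 \right)},-63 \right)}}{j} = - \frac{44}{-2556} = \left(-44\right) \left(- \frac{1}{2556}\right) = \frac{11}{639}$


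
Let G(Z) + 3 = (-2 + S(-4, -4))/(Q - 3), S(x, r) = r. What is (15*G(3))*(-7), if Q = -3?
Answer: 210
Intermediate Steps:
G(Z) = -2 (G(Z) = -3 + (-2 - 4)/(-3 - 3) = -3 - 6/(-6) = -3 - 6*(-⅙) = -3 + 1 = -2)
(15*G(3))*(-7) = (15*(-2))*(-7) = -30*(-7) = 210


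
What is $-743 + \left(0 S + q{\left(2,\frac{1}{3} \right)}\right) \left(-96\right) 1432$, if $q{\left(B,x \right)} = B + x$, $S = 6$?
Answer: $-321511$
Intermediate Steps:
$-743 + \left(0 S + q{\left(2,\frac{1}{3} \right)}\right) \left(-96\right) 1432 = -743 + \left(0 \cdot 6 + \left(2 + \frac{1}{3}\right)\right) \left(-96\right) 1432 = -743 + \left(0 + \left(2 + \frac{1}{3}\right)\right) \left(-96\right) 1432 = -743 + \left(0 + \frac{7}{3}\right) \left(-96\right) 1432 = -743 + \frac{7}{3} \left(-96\right) 1432 = -743 - 320768 = -321511$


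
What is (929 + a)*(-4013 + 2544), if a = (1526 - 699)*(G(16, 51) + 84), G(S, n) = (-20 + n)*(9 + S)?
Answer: -1044932018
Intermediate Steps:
a = 710393 (a = (1526 - 699)*((-180 - 20*16 + 9*51 + 16*51) + 84) = 827*((-180 - 320 + 459 + 816) + 84) = 827*(775 + 84) = 827*859 = 710393)
(929 + a)*(-4013 + 2544) = (929 + 710393)*(-4013 + 2544) = 711322*(-1469) = -1044932018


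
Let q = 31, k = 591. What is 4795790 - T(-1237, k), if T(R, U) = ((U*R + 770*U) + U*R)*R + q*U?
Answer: -1240960699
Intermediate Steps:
T(R, U) = 31*U + R*(770*U + 2*R*U) (T(R, U) = ((U*R + 770*U) + U*R)*R + 31*U = ((R*U + 770*U) + R*U)*R + 31*U = ((770*U + R*U) + R*U)*R + 31*U = (770*U + 2*R*U)*R + 31*U = R*(770*U + 2*R*U) + 31*U = 31*U + R*(770*U + 2*R*U))
4795790 - T(-1237, k) = 4795790 - 591*(31 + 2*(-1237)² + 770*(-1237)) = 4795790 - 591*(31 + 2*1530169 - 952490) = 4795790 - 591*(31 + 3060338 - 952490) = 4795790 - 591*2107879 = 4795790 - 1*1245756489 = 4795790 - 1245756489 = -1240960699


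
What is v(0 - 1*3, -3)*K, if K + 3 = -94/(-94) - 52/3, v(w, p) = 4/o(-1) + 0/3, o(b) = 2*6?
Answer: -58/9 ≈ -6.4444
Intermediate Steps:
o(b) = 12
v(w, p) = ⅓ (v(w, p) = 4/12 + 0/3 = 4*(1/12) + 0*(⅓) = ⅓ + 0 = ⅓)
K = -58/3 (K = -3 + (-94/(-94) - 52/3) = -3 + (-94*(-1/94) - 52*⅓) = -3 + (1 - 52/3) = -3 - 49/3 = -58/3 ≈ -19.333)
v(0 - 1*3, -3)*K = (⅓)*(-58/3) = -58/9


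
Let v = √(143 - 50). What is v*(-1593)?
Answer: -1593*√93 ≈ -15362.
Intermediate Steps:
v = √93 ≈ 9.6436
v*(-1593) = √93*(-1593) = -1593*√93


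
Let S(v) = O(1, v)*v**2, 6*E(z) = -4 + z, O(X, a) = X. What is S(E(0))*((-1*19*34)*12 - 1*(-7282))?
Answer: -1880/9 ≈ -208.89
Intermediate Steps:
E(z) = -2/3 + z/6 (E(z) = (-4 + z)/6 = -2/3 + z/6)
S(v) = v**2 (S(v) = 1*v**2 = v**2)
S(E(0))*((-1*19*34)*12 - 1*(-7282)) = (-2/3 + (1/6)*0)**2*((-1*19*34)*12 - 1*(-7282)) = (-2/3 + 0)**2*(-19*34*12 + 7282) = (-2/3)**2*(-646*12 + 7282) = 4*(-7752 + 7282)/9 = (4/9)*(-470) = -1880/9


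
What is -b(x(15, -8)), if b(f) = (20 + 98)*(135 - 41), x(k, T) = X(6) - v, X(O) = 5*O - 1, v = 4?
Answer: -11092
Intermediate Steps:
X(O) = -1 + 5*O
x(k, T) = 25 (x(k, T) = (-1 + 5*6) - 1*4 = (-1 + 30) - 4 = 29 - 4 = 25)
b(f) = 11092 (b(f) = 118*94 = 11092)
-b(x(15, -8)) = -1*11092 = -11092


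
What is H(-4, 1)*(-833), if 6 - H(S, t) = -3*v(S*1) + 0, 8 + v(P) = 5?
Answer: 2499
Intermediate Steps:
v(P) = -3 (v(P) = -8 + 5 = -3)
H(S, t) = -3 (H(S, t) = 6 - (-3*(-3) + 0) = 6 - (9 + 0) = 6 - 1*9 = 6 - 9 = -3)
H(-4, 1)*(-833) = -3*(-833) = 2499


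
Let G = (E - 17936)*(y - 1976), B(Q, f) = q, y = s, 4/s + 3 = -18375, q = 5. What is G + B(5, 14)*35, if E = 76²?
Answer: 220796394635/9189 ≈ 2.4028e+7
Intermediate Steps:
s = -2/9189 (s = 4/(-3 - 18375) = 4/(-18378) = 4*(-1/18378) = -2/9189 ≈ -0.00021765)
E = 5776
y = -2/9189 ≈ -0.00021765
B(Q, f) = 5
G = 220794786560/9189 (G = (5776 - 17936)*(-2/9189 - 1976) = -12160*(-18157466/9189) = 220794786560/9189 ≈ 2.4028e+7)
G + B(5, 14)*35 = 220794786560/9189 + 5*35 = 220794786560/9189 + 175 = 220796394635/9189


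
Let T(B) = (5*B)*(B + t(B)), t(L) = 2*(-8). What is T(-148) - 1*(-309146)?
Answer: 430506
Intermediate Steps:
t(L) = -16
T(B) = 5*B*(-16 + B) (T(B) = (5*B)*(B - 16) = (5*B)*(-16 + B) = 5*B*(-16 + B))
T(-148) - 1*(-309146) = 5*(-148)*(-16 - 148) - 1*(-309146) = 5*(-148)*(-164) + 309146 = 121360 + 309146 = 430506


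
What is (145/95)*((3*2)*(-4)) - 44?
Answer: -1532/19 ≈ -80.632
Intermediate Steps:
(145/95)*((3*2)*(-4)) - 44 = (145*(1/95))*(6*(-4)) - 44 = (29/19)*(-24) - 44 = -696/19 - 44 = -1532/19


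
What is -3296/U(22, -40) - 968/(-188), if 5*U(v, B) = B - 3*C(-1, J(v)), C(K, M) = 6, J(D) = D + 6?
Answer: 394298/1363 ≈ 289.29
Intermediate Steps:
J(D) = 6 + D
U(v, B) = -18/5 + B/5 (U(v, B) = (B - 3*6)/5 = (B - 18)/5 = (-18 + B)/5 = -18/5 + B/5)
-3296/U(22, -40) - 968/(-188) = -3296/(-18/5 + (1/5)*(-40)) - 968/(-188) = -3296/(-18/5 - 8) - 968*(-1/188) = -3296/(-58/5) + 242/47 = -3296*(-5/58) + 242/47 = 8240/29 + 242/47 = 394298/1363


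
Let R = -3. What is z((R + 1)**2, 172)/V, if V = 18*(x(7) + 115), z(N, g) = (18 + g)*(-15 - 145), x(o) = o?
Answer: -7600/549 ≈ -13.843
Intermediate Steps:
z(N, g) = -2880 - 160*g (z(N, g) = (18 + g)*(-160) = -2880 - 160*g)
V = 2196 (V = 18*(7 + 115) = 18*122 = 2196)
z((R + 1)**2, 172)/V = (-2880 - 160*172)/2196 = (-2880 - 27520)*(1/2196) = -30400*1/2196 = -7600/549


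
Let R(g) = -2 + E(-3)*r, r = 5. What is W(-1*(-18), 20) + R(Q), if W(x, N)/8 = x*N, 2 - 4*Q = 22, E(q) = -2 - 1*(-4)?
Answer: 2888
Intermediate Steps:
E(q) = 2 (E(q) = -2 + 4 = 2)
Q = -5 (Q = ½ - ¼*22 = ½ - 11/2 = -5)
W(x, N) = 8*N*x (W(x, N) = 8*(x*N) = 8*(N*x) = 8*N*x)
R(g) = 8 (R(g) = -2 + 2*5 = -2 + 10 = 8)
W(-1*(-18), 20) + R(Q) = 8*20*(-1*(-18)) + 8 = 8*20*18 + 8 = 2880 + 8 = 2888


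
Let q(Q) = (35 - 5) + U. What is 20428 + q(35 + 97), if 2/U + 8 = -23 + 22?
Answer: 184120/9 ≈ 20458.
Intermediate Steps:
U = -2/9 (U = 2/(-8 + (-23 + 22)) = 2/(-8 - 1) = 2/(-9) = 2*(-⅑) = -2/9 ≈ -0.22222)
q(Q) = 268/9 (q(Q) = (35 - 5) - 2/9 = 30 - 2/9 = 268/9)
20428 + q(35 + 97) = 20428 + 268/9 = 184120/9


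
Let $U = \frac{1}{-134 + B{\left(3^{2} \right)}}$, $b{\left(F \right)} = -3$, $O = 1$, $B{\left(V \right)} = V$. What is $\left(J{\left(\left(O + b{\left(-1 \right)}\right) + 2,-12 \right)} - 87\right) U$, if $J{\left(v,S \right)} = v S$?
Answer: $\frac{87}{125} \approx 0.696$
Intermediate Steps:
$U = - \frac{1}{125}$ ($U = \frac{1}{-134 + 3^{2}} = \frac{1}{-134 + 9} = \frac{1}{-125} = - \frac{1}{125} \approx -0.008$)
$J{\left(v,S \right)} = S v$
$\left(J{\left(\left(O + b{\left(-1 \right)}\right) + 2,-12 \right)} - 87\right) U = \left(- 12 \left(\left(1 - 3\right) + 2\right) - 87\right) \left(- \frac{1}{125}\right) = \left(- 12 \left(-2 + 2\right) - 87\right) \left(- \frac{1}{125}\right) = \left(\left(-12\right) 0 - 87\right) \left(- \frac{1}{125}\right) = \left(0 - 87\right) \left(- \frac{1}{125}\right) = \left(-87\right) \left(- \frac{1}{125}\right) = \frac{87}{125}$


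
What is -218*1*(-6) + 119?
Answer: 1427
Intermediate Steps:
-218*1*(-6) + 119 = -(-1308) + 119 = -218*(-6) + 119 = 1308 + 119 = 1427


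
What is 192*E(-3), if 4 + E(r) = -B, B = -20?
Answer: 3072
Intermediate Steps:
E(r) = 16 (E(r) = -4 - 1*(-20) = -4 + 20 = 16)
192*E(-3) = 192*16 = 3072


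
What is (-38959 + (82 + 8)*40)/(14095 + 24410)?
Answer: -35359/38505 ≈ -0.91830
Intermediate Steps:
(-38959 + (82 + 8)*40)/(14095 + 24410) = (-38959 + 90*40)/38505 = (-38959 + 3600)*(1/38505) = -35359*1/38505 = -35359/38505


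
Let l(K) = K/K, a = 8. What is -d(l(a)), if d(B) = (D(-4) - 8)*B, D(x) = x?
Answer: 12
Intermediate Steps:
l(K) = 1
d(B) = -12*B (d(B) = (-4 - 8)*B = -12*B)
-d(l(a)) = -(-12) = -1*(-12) = 12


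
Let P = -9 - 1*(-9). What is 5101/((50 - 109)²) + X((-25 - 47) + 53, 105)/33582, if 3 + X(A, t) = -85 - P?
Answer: 85497727/58449471 ≈ 1.4628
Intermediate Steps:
P = 0 (P = -9 + 9 = 0)
X(A, t) = -88 (X(A, t) = -3 + (-85 - 1*0) = -3 + (-85 + 0) = -3 - 85 = -88)
5101/((50 - 109)²) + X((-25 - 47) + 53, 105)/33582 = 5101/((50 - 109)²) - 88/33582 = 5101/((-59)²) - 88*1/33582 = 5101/3481 - 44/16791 = 85497727/58449471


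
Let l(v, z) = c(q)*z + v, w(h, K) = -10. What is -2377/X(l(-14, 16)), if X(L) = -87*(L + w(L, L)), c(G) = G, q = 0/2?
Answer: -2377/2088 ≈ -1.1384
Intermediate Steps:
q = 0 (q = 0*(1/2) = 0)
l(v, z) = v (l(v, z) = 0*z + v = 0 + v = v)
X(L) = 870 - 87*L (X(L) = -87*(L - 10) = -87*(-10 + L) = 870 - 87*L)
-2377/X(l(-14, 16)) = -2377/(870 - 87*(-14)) = -2377/(870 + 1218) = -2377/2088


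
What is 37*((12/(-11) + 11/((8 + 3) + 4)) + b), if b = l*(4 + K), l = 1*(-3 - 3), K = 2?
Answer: -221963/165 ≈ -1345.2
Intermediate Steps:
l = -6 (l = 1*(-6) = -6)
b = -36 (b = -6*(4 + 2) = -6*6 = -36)
37*((12/(-11) + 11/((8 + 3) + 4)) + b) = 37*((12/(-11) + 11/((8 + 3) + 4)) - 36) = 37*((12*(-1/11) + 11/(11 + 4)) - 36) = 37*((-12/11 + 11/15) - 36) = 37*(-59/165 - 36) = 37*(-5999/165) = -221963/165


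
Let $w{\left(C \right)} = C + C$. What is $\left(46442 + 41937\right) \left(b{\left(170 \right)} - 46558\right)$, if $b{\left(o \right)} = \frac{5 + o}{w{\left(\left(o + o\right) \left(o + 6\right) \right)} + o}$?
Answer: $- \frac{19726108398055}{4794} \approx -4.1147 \cdot 10^{9}$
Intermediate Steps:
$w{\left(C \right)} = 2 C$
$b{\left(o \right)} = \frac{5 + o}{o + 4 o \left(6 + o\right)}$ ($b{\left(o \right)} = \frac{5 + o}{2 \left(o + o\right) \left(o + 6\right) + o} = \frac{5 + o}{2 \cdot 2 o \left(6 + o\right) + o} = \frac{5 + o}{4 o \left(6 + o\right) + o} = \frac{5 + o}{o + 4 o \left(6 + o\right)}$)
$\left(46442 + 41937\right) \left(b{\left(170 \right)} - 46558\right) = \left(46442 + 41937\right) \left(\frac{5 + 170}{170 \left(25 + 4 \cdot 170\right)} - 46558\right) = 88379 \left(\frac{1}{170} \frac{1}{25 + 680} \cdot 175 - 46558\right) = 88379 \left(\frac{1}{170} \cdot \frac{1}{705} \cdot 175 - 46558\right) = 88379 \left(\frac{7}{4794} - 46558\right) = 88379 \left(- \frac{223199045}{4794}\right) = - \frac{19726108398055}{4794}$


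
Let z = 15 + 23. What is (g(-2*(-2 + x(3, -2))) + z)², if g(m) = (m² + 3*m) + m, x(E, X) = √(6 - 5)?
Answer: 2500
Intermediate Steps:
x(E, X) = 1 (x(E, X) = √1 = 1)
z = 38
g(m) = m² + 4*m
(g(-2*(-2 + x(3, -2))) + z)² = ((-2*(-2 + 1))*(4 - 2*(-2 + 1)) + 38)² = ((-2*(-1))*(4 - 2*(-1)) + 38)² = (2*(4 + 2) + 38)² = (2*6 + 38)² = (12 + 38)² = 50² = 2500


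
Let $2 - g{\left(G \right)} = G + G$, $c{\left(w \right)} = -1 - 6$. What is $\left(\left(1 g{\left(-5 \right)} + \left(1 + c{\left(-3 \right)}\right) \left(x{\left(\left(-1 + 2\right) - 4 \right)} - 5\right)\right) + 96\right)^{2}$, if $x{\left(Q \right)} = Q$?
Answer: $24336$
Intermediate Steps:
$c{\left(w \right)} = -7$ ($c{\left(w \right)} = -1 - 6 = -7$)
$g{\left(G \right)} = 2 - 2 G$ ($g{\left(G \right)} = 2 - \left(G + G\right) = 2 - 2 G$)
$\left(\left(1 g{\left(-5 \right)} + \left(1 + c{\left(-3 \right)}\right) \left(x{\left(\left(-1 + 2\right) - 4 \right)} - 5\right)\right) + 96\right)^{2} = \left(\left(1 \left(2 - -10\right) + \left(1 - 7\right) \left(\left(\left(-1 + 2\right) - 4\right) - 5\right)\right) + 96\right)^{2} = \left(\left(1 \left(2 + 10\right) - 6 \left(\left(1 - 4\right) - 5\right)\right) + 96\right)^{2} = \left(\left(1 \cdot 12 - 6 \left(-3 - 5\right)\right) + 96\right)^{2} = \left(\left(12 - -48\right) + 96\right)^{2} = \left(\left(12 + 48\right) + 96\right)^{2} = \left(60 + 96\right)^{2} = 156^{2} = 24336$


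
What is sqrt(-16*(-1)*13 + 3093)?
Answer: sqrt(3301) ≈ 57.454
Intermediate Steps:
sqrt(-16*(-1)*13 + 3093) = sqrt(16*13 + 3093) = sqrt(208 + 3093) = sqrt(3301)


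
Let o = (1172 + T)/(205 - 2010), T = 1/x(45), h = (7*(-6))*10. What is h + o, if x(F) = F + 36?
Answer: -61501033/146205 ≈ -420.65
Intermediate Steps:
x(F) = 36 + F
h = -420 (h = -42*10 = -420)
T = 1/81 (T = 1/(36 + 45) = 1/81 ≈ 0.012346)
o = -94933/146205 (o = (1172 + 1/81)/(205 - 2010) = (94933/81)/(-1805) = (94933/81)*(-1/1805) = -94933/146205 ≈ -0.64931)
h + o = -420 - 94933/146205 = -61501033/146205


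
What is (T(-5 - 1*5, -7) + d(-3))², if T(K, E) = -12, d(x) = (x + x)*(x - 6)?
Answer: 1764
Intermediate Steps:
d(x) = 2*x*(-6 + x) (d(x) = (2*x)*(-6 + x) = 2*x*(-6 + x))
(T(-5 - 1*5, -7) + d(-3))² = (-12 + 2*(-3)*(-6 - 3))² = (-12 + 2*(-3)*(-9))² = (-12 + 54)² = 42² = 1764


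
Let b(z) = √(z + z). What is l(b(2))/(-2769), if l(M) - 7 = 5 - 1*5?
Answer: -7/2769 ≈ -0.0025280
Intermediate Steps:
b(z) = √2*√z (b(z) = √(2*z) = √2*√z)
l(M) = 7 (l(M) = 7 + (5 - 1*5) = 7 + (5 - 5) = 7 + 0 = 7)
l(b(2))/(-2769) = 7/(-2769) = 7*(-1/2769) = -7/2769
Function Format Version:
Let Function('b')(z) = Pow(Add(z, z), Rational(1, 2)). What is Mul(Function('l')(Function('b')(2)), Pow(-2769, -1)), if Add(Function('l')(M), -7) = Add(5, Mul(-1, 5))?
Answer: Rational(-7, 2769) ≈ -0.0025280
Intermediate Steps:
Function('b')(z) = Mul(Pow(2, Rational(1, 2)), Pow(z, Rational(1, 2))) (Function('b')(z) = Pow(Mul(2, z), Rational(1, 2)) = Mul(Pow(2, Rational(1, 2)), Pow(z, Rational(1, 2))))
Function('l')(M) = 7 (Function('l')(M) = Add(7, Add(5, Mul(-1, 5))) = Add(7, Add(5, -5)) = Add(7, 0) = 7)
Mul(Function('l')(Function('b')(2)), Pow(-2769, -1)) = Mul(7, Pow(-2769, -1)) = Mul(7, Rational(-1, 2769)) = Rational(-7, 2769)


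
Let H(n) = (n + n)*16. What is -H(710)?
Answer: -22720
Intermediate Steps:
H(n) = 32*n (H(n) = (2*n)*16 = 32*n)
-H(710) = -32*710 = -1*22720 = -22720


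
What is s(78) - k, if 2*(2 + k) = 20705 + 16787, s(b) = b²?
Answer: -12660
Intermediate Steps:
k = 18744 (k = -2 + (20705 + 16787)/2 = -2 + (½)*37492 = -2 + 18746 = 18744)
s(78) - k = 78² - 1*18744 = 6084 - 18744 = -12660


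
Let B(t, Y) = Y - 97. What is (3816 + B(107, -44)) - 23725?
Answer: -20050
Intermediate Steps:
B(t, Y) = -97 + Y
(3816 + B(107, -44)) - 23725 = (3816 + (-97 - 44)) - 23725 = (3816 - 141) - 23725 = 3675 - 23725 = -20050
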